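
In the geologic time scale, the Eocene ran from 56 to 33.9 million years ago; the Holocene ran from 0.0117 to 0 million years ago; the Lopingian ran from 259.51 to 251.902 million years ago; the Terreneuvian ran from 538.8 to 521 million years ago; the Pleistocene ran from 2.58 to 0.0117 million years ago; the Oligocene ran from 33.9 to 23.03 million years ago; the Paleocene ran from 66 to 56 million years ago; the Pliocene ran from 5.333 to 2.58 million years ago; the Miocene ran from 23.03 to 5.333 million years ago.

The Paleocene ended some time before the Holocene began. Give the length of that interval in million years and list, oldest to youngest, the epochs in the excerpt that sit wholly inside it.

The Paleocene closes at 56 Ma and the Holocene opens at 0.0117 Ma, so the interval is 56 − 0.0117 = 55.9883 Myr.
An epoch fits inside if it starts at or after 56 Ma and ends at or before 0.0117 Ma; oldest first that gives Eocene, Oligocene, Miocene, Pliocene, Pleistocene.

55.9883 million years; Eocene, Oligocene, Miocene, Pliocene, Pleistocene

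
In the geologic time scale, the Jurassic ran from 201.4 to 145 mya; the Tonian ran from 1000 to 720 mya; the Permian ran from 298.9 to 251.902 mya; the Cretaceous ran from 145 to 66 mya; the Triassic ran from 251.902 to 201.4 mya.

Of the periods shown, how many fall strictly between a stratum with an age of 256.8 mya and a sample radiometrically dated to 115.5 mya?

2

256.8 Ma sits inside the Permian (298.9–251.902) and 115.5 Ma inside the Cretaceous (145–66); neither of those is wholly between the two dates.
The listed periods lying completely between them are Triassic, Jurassic — 2 in all.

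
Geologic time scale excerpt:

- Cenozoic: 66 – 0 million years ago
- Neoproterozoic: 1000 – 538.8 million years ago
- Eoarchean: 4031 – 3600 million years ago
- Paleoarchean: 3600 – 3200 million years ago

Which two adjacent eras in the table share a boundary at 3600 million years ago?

Eoarchean and Paleoarchean

The Eoarchean ends at 3600 million years ago and the Paleoarchean begins at 3600 million years ago, so they share that boundary.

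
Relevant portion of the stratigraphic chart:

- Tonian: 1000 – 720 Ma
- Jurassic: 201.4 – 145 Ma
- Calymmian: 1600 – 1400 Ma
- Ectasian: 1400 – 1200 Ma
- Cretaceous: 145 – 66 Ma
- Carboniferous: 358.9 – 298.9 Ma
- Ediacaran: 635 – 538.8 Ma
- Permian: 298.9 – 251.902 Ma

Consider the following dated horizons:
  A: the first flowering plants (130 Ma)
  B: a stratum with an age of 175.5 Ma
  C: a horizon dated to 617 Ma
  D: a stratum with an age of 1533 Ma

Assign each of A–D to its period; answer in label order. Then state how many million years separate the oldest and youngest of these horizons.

A — Cretaceous; B — Jurassic; C — Ediacaran; D — Calymmian; span 1403 million years

A: 130 Ma lies in 145–66 Ma, so Cretaceous.
B: 175.5 Ma lies in 201.4–145 Ma, so Jurassic.
C: 617 Ma lies in 635–538.8 Ma, so Ediacaran.
D: 1533 Ma lies in 1600–1400 Ma, so Calymmian.
Oldest = 1533 Ma, youngest = 130 Ma → span 1403 Myr.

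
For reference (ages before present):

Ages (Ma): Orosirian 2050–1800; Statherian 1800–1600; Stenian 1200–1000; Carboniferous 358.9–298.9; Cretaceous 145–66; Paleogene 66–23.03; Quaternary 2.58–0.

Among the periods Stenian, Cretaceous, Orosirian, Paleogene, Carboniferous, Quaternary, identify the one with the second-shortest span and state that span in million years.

Paleogene, 42.97 million years

Start − end for each: Stenian 1200 − 1000 = 200; Cretaceous 145 − 66 = 79; Orosirian 2050 − 1800 = 250; Paleogene 66 − 23.03 = 42.97; Carboniferous 358.9 − 298.9 = 60; Quaternary 2.58 − 0 = 2.58.
Ranking these from shortest: Quaternary < Paleogene < Carboniferous < Cretaceous < Stenian < Orosirian.
Position 2 in that ranking is Paleogene, which lasted 42.97 Myr.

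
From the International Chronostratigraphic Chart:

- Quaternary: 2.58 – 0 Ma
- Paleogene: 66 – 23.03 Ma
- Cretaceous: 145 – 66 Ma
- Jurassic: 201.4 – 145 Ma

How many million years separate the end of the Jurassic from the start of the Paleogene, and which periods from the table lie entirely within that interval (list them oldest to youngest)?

79 million years; Cretaceous

End of Jurassic = 145 Ma; start of Paleogene = 66 Ma.
Gap = 145 − 66 = 79 Myr.
Periods wholly inside 145–66 Ma: Cretaceous (145–66).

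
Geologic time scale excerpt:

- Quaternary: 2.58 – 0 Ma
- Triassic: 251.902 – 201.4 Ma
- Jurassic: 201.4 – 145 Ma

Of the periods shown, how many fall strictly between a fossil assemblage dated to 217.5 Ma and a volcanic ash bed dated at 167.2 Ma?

The older date is 217.5 Ma and the younger is 167.2 Ma.
No period both begins after 217.5 Ma and ends before 167.2 Ma, so the count is 0.

0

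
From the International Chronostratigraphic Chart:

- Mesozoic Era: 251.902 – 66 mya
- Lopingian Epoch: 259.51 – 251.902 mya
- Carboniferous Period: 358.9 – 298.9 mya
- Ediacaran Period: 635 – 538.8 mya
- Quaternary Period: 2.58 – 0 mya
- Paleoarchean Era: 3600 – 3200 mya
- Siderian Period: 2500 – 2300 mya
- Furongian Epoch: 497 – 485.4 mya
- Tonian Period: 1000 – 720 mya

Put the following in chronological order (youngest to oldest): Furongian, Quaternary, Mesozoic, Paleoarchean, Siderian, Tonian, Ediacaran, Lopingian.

The oldest of these is Paleoarchean (starts 3600 Ma) and the youngest is Quaternary (ends 0 Ma).
In between, by decreasing start age: Siderian (2500), Tonian (1000), Ediacaran (635), Furongian (497), Lopingian (259.51), Mesozoic (251.902).
Listing youngest first means reversing that sequence.

Quaternary, then Mesozoic, then Lopingian, then Furongian, then Ediacaran, then Tonian, then Siderian, then Paleoarchean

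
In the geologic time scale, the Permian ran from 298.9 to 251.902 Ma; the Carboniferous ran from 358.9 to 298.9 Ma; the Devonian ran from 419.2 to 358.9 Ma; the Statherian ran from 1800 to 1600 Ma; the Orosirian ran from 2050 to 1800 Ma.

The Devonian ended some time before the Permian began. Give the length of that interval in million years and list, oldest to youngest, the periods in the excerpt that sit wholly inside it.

The Devonian closes at 358.9 Ma and the Permian opens at 298.9 Ma, so the interval is 358.9 − 298.9 = 60 Myr.
A period fits inside if it starts at or after 358.9 Ma and ends at or before 298.9 Ma; oldest first that gives Carboniferous.

60 million years; Carboniferous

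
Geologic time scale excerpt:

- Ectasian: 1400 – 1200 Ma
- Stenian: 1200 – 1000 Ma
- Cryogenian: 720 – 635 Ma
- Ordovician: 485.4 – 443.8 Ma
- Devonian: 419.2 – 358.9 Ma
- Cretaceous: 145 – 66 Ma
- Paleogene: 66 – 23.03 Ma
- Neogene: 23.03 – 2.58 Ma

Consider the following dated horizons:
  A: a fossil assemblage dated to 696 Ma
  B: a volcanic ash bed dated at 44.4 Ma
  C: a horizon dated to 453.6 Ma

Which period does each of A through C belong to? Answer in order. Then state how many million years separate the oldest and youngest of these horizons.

A — Cryogenian; B — Paleogene; C — Ordovician; span 651.6 million years

A: 696 Ma lies in 720–635 Ma, so Cryogenian.
B: 44.4 Ma lies in 66–23.03 Ma, so Paleogene.
C: 453.6 Ma lies in 485.4–443.8 Ma, so Ordovician.
Oldest = 696 Ma, youngest = 44.4 Ma → span 651.6 Myr.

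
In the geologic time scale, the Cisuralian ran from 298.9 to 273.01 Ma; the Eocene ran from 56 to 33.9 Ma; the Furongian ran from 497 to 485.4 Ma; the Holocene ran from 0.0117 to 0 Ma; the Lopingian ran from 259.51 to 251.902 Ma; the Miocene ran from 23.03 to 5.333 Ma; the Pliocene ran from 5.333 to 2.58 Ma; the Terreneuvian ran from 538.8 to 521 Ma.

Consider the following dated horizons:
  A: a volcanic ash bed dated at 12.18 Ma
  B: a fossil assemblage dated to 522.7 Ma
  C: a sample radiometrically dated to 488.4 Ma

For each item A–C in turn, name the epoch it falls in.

A — Miocene; B — Terreneuvian; C — Furongian

Match each age against the start–end ranges in the excerpt: A = 12.18 Ma → Miocene (23.03–5.333); B = 522.7 Ma → Terreneuvian (538.8–521); C = 488.4 Ma → Furongian (497–485.4).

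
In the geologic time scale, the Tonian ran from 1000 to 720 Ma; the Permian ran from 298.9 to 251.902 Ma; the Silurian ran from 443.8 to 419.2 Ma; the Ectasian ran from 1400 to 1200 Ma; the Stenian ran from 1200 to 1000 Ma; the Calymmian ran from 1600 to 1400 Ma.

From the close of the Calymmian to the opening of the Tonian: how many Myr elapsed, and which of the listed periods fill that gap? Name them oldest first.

400 million years; Ectasian, Stenian

The Calymmian closes at 1400 Ma and the Tonian opens at 1000 Ma, so the interval is 1400 − 1000 = 400 Myr.
A period fits inside if it starts at or after 1400 Ma and ends at or before 1000 Ma; oldest first that gives Ectasian, Stenian.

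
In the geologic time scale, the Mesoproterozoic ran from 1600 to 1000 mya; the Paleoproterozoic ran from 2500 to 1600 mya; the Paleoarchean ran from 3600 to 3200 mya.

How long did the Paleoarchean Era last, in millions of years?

400 million years

3600 − 3200 = 400 million years.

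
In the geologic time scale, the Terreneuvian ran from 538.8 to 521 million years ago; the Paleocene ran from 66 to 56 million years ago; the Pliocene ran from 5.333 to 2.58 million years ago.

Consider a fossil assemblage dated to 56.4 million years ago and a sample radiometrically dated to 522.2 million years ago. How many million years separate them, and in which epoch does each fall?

Elapsed time: 522.2 − 56.4 = 465.8 Myr.
56.4 Ma lies within 66–56 Ma: Paleocene.
522.2 Ma lies within 538.8–521 Ma: Terreneuvian.

465.8 million years apart; the first in the Paleocene, the second in the Terreneuvian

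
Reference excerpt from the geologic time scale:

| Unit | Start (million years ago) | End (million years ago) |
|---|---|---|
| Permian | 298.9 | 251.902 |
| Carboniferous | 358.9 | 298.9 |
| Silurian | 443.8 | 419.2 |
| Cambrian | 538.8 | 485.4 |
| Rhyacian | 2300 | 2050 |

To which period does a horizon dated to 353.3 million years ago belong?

353.3 Ma lies between 358.9 and 298.9 Ma, so it falls in the Carboniferous.

Carboniferous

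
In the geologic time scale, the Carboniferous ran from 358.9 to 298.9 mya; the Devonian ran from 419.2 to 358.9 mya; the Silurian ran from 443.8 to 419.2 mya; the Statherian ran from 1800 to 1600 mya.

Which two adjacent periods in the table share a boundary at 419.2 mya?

The Silurian ends at 419.2 mya and the Devonian begins at 419.2 mya, so they share that boundary.

Silurian and Devonian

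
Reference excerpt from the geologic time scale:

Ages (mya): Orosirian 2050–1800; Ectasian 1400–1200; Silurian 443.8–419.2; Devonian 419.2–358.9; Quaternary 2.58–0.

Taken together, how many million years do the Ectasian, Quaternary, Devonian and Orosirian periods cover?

512.88 million years

Each duration: Ectasian = 200; Quaternary = 2.58; Devonian = 60.3; Orosirian = 250.
Sum: 200 + 2.58 + 60.3 + 250 = 512.88 Myr.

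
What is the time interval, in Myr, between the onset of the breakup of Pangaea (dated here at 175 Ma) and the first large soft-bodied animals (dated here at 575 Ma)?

400 million years

575 − 175 = 400 million years.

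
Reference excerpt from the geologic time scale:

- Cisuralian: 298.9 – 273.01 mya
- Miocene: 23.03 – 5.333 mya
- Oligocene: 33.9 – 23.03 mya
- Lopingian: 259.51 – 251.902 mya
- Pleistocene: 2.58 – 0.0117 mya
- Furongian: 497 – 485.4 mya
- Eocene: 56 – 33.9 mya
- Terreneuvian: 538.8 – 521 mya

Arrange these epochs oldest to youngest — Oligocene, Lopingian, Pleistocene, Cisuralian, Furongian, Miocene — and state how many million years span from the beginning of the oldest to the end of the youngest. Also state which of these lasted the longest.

From the excerpt: Oligocene 33.9–23.03; Lopingian 259.51–251.902; Pleistocene 2.58–0.0117; Cisuralian 298.9–273.01; Furongian 497–485.4; Miocene 23.03–5.333 (Ma).
Larger Ma is earlier, so the oldest is Furongian and the youngest is Pleistocene; oldest to youngest: Furongian, Cisuralian, Lopingian, Oligocene, Miocene, Pleistocene.
Oldest start 497 minus youngest end 0.0117 gives 496.9883 Myr overall.
Individual lengths (start − end): Oligocene 10.87; Miocene 17.697; Pleistocene 2.5683; Furongian 11.6; Lopingian 7.608; Cisuralian 25.89. The largest is Cisuralian at 25.89 Myr.

Furongian → Cisuralian → Lopingian → Oligocene → Miocene → Pleistocene; total span 496.9883 Myr; longest is Cisuralian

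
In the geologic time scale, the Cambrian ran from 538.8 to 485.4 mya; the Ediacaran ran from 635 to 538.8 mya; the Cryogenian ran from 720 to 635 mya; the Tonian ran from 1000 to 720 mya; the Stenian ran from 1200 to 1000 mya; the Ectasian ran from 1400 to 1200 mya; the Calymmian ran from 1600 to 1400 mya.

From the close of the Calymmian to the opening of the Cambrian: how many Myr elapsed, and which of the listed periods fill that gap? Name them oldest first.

861.2 million years; Ectasian, Stenian, Tonian, Cryogenian, Ediacaran

End of Calymmian = 1400 Ma; start of Cambrian = 538.8 Ma.
Gap = 1400 − 538.8 = 861.2 Myr.
Periods wholly inside 1400–538.8 Ma: Ectasian (1400–1200), Stenian (1200–1000), Tonian (1000–720), Cryogenian (720–635), Ediacaran (635–538.8).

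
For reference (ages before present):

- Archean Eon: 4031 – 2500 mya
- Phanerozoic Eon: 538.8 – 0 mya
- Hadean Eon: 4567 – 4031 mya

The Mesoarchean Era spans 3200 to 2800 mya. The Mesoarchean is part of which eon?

The Mesoarchean (3200–2800 Ma) lies entirely within 4031–2500 Ma, the Archean Eon.

Archean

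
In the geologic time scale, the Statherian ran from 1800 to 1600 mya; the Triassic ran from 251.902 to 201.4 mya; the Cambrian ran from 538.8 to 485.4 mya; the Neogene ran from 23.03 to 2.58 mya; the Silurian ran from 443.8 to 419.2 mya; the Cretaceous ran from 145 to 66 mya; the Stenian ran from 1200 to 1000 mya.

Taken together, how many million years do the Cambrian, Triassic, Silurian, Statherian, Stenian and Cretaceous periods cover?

Duration is start − end for each: (538.8 − 485.4) + (251.902 − 201.4) + (443.8 − 419.2) + (1800 − 1600) + (1200 − 1000) + (145 − 66).
That is 53.4 + 50.502 + 24.6 + 200 + 200 + 79, which totals 607.502 million years.

607.502 million years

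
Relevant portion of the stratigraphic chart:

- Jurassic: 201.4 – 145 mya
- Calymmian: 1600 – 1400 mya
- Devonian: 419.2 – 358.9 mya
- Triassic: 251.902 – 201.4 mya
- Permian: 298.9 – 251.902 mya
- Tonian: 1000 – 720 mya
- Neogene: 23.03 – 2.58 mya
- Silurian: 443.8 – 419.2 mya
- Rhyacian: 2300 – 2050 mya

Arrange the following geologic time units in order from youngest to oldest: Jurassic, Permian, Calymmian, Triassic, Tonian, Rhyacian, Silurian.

Jurassic → Triassic → Permian → Silurian → Tonian → Calymmian → Rhyacian

Sorting by start age (ascending Ma, since larger Ma = older): Jurassic began 201.4, Triassic began 251.902, Permian began 298.9, Silurian began 443.8, Tonian began 1000, Calymmian began 1600, Rhyacian began 2300.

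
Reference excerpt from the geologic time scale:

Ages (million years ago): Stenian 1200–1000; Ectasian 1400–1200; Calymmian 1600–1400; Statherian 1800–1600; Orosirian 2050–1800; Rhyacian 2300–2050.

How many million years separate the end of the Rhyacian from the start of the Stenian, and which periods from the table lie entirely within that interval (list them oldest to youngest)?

850 million years; Orosirian, Statherian, Calymmian, Ectasian

The Rhyacian closes at 2050 Ma and the Stenian opens at 1200 Ma, so the interval is 2050 − 1200 = 850 Myr.
A period fits inside if it starts at or after 2050 Ma and ends at or before 1200 Ma; oldest first that gives Orosirian, Statherian, Calymmian, Ectasian.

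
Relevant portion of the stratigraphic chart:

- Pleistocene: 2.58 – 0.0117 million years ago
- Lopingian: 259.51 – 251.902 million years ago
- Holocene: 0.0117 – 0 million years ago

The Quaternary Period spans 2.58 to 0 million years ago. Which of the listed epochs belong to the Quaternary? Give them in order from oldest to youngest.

Epochs with both bounds inside 2.58–0 Ma: Pleistocene (2.58–0.0117), Holocene (0.0117–0).

Pleistocene, Holocene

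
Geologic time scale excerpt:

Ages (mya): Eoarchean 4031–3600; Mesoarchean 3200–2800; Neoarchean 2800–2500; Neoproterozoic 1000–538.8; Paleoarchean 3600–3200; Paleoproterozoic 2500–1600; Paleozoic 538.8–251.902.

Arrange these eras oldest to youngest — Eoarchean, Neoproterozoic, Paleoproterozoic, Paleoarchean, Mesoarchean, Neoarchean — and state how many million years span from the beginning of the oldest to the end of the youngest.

From the excerpt: Eoarchean 4031–3600; Neoproterozoic 1000–538.8; Paleoproterozoic 2500–1600; Paleoarchean 3600–3200; Mesoarchean 3200–2800; Neoarchean 2800–2500 (Ma).
Larger Ma is earlier, so the oldest is Eoarchean and the youngest is Neoproterozoic; oldest to youngest: Eoarchean, Paleoarchean, Mesoarchean, Neoarchean, Paleoproterozoic, Neoproterozoic.
Oldest start 4031 minus youngest end 538.8 gives 3492.2 Myr overall.

Eoarchean → Paleoarchean → Mesoarchean → Neoarchean → Paleoproterozoic → Neoproterozoic; total span 3492.2 Myr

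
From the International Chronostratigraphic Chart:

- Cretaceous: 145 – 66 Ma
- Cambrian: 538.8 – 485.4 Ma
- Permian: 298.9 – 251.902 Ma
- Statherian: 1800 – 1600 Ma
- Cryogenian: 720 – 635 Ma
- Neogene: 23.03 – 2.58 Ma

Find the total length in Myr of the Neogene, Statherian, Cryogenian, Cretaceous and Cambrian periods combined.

Duration is start − end for each: (23.03 − 2.58) + (1800 − 1600) + (720 − 635) + (145 − 66) + (538.8 − 485.4).
That is 20.45 + 200 + 85 + 79 + 53.4, which totals 437.85 million years.

437.85 million years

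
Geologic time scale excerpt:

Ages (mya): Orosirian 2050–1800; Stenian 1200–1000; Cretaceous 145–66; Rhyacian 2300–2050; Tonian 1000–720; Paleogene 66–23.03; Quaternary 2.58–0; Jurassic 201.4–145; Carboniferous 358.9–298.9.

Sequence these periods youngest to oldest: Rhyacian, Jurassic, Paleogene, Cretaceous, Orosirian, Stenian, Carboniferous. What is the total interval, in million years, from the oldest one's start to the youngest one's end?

Start ages (Ma): Rhyacian 2300, Orosirian 2050, Stenian 1200, Carboniferous 358.9, Jurassic 201.4, Cretaceous 145, Paleogene 66.
Ordered youngest to oldest: Paleogene, Cretaceous, Jurassic, Carboniferous, Stenian, Orosirian, Rhyacian.
Span = 2300 − 23.03 = 2276.97 Myr.

Paleogene, Cretaceous, Jurassic, Carboniferous, Stenian, Orosirian, Rhyacian; total span 2276.97 Myr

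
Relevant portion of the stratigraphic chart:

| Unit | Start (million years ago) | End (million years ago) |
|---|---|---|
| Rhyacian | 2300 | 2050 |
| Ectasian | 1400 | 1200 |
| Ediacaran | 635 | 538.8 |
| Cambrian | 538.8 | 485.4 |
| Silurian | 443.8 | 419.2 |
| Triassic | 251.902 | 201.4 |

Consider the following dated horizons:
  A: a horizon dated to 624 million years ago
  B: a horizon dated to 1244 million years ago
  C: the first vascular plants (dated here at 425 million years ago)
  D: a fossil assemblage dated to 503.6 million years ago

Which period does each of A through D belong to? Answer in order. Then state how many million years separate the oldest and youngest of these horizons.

A — Ediacaran; B — Ectasian; C — Silurian; D — Cambrian; span 819 million years

Match each age against the start–end ranges in the excerpt: A = 624 Ma → Ediacaran (635–538.8); B = 1244 Ma → Ectasian (1400–1200); C = 425 Ma → Silurian (443.8–419.2); D = 503.6 Ma → Cambrian (538.8–485.4).
The largest age is 1244 Ma and the smallest is 425 Ma; their difference is 819 Myr.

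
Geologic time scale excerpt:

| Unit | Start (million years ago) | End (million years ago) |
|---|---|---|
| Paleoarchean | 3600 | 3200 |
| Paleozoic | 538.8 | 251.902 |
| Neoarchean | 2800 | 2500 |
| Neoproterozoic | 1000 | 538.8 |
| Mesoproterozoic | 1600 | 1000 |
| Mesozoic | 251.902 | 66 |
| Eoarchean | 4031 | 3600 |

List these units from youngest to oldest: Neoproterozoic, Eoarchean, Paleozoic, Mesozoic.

The oldest of these is Eoarchean (starts 4031 Ma) and the youngest is Mesozoic (ends 66 Ma).
In between, by decreasing start age: Neoproterozoic (1000), Paleozoic (538.8).
Listing youngest first means reversing that sequence.

Mesozoic → Paleozoic → Neoproterozoic → Eoarchean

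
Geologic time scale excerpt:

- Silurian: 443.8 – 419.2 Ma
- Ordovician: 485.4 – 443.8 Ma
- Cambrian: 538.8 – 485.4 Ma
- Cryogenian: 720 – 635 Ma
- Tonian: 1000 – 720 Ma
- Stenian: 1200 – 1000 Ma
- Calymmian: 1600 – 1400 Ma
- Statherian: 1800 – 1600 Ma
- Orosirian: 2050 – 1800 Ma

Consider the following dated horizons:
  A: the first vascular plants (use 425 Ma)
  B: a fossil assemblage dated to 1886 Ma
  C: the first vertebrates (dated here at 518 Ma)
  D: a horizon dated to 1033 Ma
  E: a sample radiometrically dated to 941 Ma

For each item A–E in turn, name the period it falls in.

A: 425 Ma lies in 443.8–419.2 Ma, so Silurian.
B: 1886 Ma lies in 2050–1800 Ma, so Orosirian.
C: 518 Ma lies in 538.8–485.4 Ma, so Cambrian.
D: 1033 Ma lies in 1200–1000 Ma, so Stenian.
E: 941 Ma lies in 1000–720 Ma, so Tonian.

A — Silurian; B — Orosirian; C — Cambrian; D — Stenian; E — Tonian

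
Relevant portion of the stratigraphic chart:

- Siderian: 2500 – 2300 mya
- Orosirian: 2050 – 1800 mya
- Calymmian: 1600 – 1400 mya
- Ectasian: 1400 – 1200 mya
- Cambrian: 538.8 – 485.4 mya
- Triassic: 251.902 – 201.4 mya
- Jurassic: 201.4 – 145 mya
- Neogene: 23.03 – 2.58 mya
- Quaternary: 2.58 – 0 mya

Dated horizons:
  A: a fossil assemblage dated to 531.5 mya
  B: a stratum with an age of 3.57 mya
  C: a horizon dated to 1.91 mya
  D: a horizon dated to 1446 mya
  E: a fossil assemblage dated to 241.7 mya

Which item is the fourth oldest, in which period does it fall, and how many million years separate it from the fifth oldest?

B, in the Neogene; 1.66 million years to C

Sorted oldest-first by Ma: D (1446), A (531.5), E (241.7), B (3.57), C (1.91).
The fourth oldest is B at 3.57 Ma, which lies in 23.03–2.58 Ma: the Neogene.
The fifth oldest is C at 1.91 Ma; separation = |3.57 − 1.91| = 1.66 Myr.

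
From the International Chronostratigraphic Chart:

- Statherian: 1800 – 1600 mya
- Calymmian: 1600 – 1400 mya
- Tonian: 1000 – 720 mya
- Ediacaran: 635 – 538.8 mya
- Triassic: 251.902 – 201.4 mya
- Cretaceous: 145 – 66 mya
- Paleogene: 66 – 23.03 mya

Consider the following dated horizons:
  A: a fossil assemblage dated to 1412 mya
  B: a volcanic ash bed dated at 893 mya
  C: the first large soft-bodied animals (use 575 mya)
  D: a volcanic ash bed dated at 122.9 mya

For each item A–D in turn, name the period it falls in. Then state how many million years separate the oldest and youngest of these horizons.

A — Calymmian; B — Tonian; C — Ediacaran; D — Cretaceous; span 1289.1 million years

Match each age against the start–end ranges in the excerpt: A = 1412 Ma → Calymmian (1600–1400); B = 893 Ma → Tonian (1000–720); C = 575 Ma → Ediacaran (635–538.8); D = 122.9 Ma → Cretaceous (145–66).
The largest age is 1412 Ma and the smallest is 122.9 Ma; their difference is 1289.1 Myr.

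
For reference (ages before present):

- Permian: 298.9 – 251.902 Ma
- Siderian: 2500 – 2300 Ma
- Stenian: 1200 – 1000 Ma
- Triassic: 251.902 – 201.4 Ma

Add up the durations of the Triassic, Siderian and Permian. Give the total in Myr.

Each duration: Triassic = 50.502; Siderian = 200; Permian = 46.998.
Sum: 50.502 + 200 + 46.998 = 297.5 Myr.

297.5 million years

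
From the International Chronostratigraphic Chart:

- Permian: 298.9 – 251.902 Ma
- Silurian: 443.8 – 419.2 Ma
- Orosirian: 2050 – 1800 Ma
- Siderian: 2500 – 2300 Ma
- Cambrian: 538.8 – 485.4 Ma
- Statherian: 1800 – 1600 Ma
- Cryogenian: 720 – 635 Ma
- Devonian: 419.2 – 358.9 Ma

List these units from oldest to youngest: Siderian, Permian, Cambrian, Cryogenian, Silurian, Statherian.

Read off each span (Ma): Siderian 2500–2300; Permian 298.9–251.902; Cambrian 538.8–485.4; Cryogenian 720–635; Silurian 443.8–419.2; Statherian 1800–1600.
Larger Ma is older, so oldest→youngest is Siderian, Statherian, Cryogenian, Cambrian, Silurian, Permian.

Siderian, Statherian, Cryogenian, Cambrian, Silurian, Permian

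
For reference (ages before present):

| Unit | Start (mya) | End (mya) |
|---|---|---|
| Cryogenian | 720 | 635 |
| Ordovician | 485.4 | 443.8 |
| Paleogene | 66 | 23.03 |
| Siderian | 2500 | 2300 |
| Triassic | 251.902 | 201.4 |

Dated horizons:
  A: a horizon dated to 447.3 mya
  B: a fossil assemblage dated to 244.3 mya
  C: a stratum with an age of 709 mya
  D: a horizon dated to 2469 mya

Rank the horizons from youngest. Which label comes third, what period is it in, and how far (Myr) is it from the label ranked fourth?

Sorted youngest-first by Ma: B (244.3), A (447.3), C (709), D (2469).
The third youngest is C at 709 Ma, which lies in 720–635 Ma: the Cryogenian.
The fourth youngest is D at 2469 Ma; separation = |709 − 2469| = 1760 Myr.

C, in the Cryogenian; 1760 million years to D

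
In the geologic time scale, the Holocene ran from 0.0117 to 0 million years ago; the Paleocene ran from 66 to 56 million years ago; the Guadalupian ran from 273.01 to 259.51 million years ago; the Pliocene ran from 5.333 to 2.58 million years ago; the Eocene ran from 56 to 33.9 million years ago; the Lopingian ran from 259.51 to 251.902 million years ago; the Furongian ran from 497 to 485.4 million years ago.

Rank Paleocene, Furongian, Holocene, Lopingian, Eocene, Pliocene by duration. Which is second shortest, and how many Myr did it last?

Durations: Paleocene 10; Furongian 11.6; Holocene 0.0117; Lopingian 7.608; Eocene 22.1; Pliocene 2.753 Myr.
Sorted shortest-first: Holocene (0.0117), Pliocene (2.753), Lopingian (7.608), Paleocene (10), Furongian (11.6), Eocene (22.1).
The second shortest is Pliocene at 2.753 Myr.

Pliocene, 2.753 million years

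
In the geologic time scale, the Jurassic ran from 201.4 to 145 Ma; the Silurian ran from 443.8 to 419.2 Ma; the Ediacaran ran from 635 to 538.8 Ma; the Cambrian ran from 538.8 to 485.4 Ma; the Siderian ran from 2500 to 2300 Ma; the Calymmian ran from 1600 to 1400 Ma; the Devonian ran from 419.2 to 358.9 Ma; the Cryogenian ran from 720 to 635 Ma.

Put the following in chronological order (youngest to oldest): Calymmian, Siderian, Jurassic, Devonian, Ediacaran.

Jurassic, Devonian, Ediacaran, Calymmian, Siderian

Read off each span (Ma): Calymmian 1600–1400; Siderian 2500–2300; Jurassic 201.4–145; Devonian 419.2–358.9; Ediacaran 635–538.8.
Larger Ma is older, so oldest→youngest is Siderian, Calymmian, Ediacaran, Devonian, Jurassic; reverse it for youngest→oldest.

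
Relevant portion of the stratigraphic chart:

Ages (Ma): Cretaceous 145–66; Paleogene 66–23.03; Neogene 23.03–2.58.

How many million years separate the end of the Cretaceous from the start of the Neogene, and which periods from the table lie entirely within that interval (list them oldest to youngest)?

The Cretaceous closes at 66 Ma and the Neogene opens at 23.03 Ma, so the interval is 66 − 23.03 = 42.97 Myr.
A period fits inside if it starts at or after 66 Ma and ends at or before 23.03 Ma; oldest first that gives Paleogene.

42.97 million years; Paleogene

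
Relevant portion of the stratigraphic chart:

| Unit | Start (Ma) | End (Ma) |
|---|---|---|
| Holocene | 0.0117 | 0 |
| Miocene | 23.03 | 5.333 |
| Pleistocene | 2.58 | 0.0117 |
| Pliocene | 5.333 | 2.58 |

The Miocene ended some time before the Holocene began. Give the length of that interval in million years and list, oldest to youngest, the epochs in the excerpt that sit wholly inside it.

5.3213 million years; Pliocene, Pleistocene

End of Miocene = 5.333 Ma; start of Holocene = 0.0117 Ma.
Gap = 5.333 − 0.0117 = 5.3213 Myr.
Epochs wholly inside 5.333–0.0117 Ma: Pliocene (5.333–2.58), Pleistocene (2.58–0.0117).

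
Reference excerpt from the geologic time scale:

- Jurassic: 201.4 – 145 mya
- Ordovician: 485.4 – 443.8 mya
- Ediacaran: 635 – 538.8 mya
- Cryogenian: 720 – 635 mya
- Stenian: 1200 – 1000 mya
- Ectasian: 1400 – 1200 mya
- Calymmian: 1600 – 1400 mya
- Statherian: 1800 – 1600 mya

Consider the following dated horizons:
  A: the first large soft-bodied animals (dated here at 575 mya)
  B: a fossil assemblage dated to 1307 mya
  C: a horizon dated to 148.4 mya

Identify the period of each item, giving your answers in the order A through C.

Match each age against the start–end ranges in the excerpt: A = 575 Ma → Ediacaran (635–538.8); B = 1307 Ma → Ectasian (1400–1200); C = 148.4 Ma → Jurassic (201.4–145).

A — Ediacaran; B — Ectasian; C — Jurassic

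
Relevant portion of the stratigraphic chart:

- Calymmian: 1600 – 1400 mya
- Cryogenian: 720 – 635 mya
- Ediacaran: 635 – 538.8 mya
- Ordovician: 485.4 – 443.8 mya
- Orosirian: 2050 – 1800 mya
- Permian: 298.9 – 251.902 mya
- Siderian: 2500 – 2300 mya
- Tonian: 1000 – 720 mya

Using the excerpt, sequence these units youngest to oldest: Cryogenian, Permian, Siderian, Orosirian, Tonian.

Sorting by start age (ascending Ma, since larger Ma = older): Permian start 298.9, Cryogenian start 720, Tonian start 1000, Orosirian start 2050, Siderian start 2500.

Permian → Cryogenian → Tonian → Orosirian → Siderian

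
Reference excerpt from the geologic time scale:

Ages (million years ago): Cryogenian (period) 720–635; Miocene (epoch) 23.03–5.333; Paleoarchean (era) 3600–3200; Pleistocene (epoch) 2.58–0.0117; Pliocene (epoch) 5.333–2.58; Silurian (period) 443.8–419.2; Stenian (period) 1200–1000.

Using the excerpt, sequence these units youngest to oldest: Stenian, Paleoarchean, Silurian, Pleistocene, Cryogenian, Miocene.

The oldest of these is Paleoarchean (starts 3600 Ma) and the youngest is Pleistocene (ends 0.0117 Ma).
In between, by decreasing start age: Stenian (1200), Cryogenian (720), Silurian (443.8), Miocene (23.03).
Listing youngest first means reversing that sequence.

Pleistocene, Miocene, Silurian, Cryogenian, Stenian, Paleoarchean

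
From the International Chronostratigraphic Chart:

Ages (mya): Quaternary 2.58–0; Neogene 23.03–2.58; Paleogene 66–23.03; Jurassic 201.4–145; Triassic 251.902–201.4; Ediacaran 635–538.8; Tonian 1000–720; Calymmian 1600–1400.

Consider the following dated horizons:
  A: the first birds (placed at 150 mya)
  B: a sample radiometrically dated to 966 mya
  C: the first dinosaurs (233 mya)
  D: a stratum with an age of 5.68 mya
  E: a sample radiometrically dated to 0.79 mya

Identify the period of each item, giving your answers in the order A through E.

Match each age against the start–end ranges in the excerpt: A = 150 Ma → Jurassic (201.4–145); B = 966 Ma → Tonian (1000–720); C = 233 Ma → Triassic (251.902–201.4); D = 5.68 Ma → Neogene (23.03–2.58); E = 0.79 Ma → Quaternary (2.58–0).

A — Jurassic; B — Tonian; C — Triassic; D — Neogene; E — Quaternary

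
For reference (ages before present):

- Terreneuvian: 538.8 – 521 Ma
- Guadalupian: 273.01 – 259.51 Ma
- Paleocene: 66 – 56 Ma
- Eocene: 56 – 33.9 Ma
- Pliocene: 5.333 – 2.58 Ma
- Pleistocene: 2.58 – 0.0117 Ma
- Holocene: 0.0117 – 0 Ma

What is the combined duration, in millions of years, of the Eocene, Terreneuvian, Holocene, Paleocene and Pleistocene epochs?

Duration is start − end for each: (56 − 33.9) + (538.8 − 521) + (0.0117 − 0) + (66 − 56) + (2.58 − 0.0117).
That is 22.1 + 17.8 + 0.0117 + 10 + 2.5683, which totals 52.48 million years.

52.48 million years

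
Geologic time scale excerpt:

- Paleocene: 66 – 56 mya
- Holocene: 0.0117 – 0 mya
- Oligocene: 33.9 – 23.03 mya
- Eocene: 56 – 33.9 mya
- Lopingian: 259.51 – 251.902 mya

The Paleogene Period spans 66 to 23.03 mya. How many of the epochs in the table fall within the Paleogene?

Epochs inside 66–23.03 Ma: Paleocene, Eocene, Oligocene — 3 in total.

3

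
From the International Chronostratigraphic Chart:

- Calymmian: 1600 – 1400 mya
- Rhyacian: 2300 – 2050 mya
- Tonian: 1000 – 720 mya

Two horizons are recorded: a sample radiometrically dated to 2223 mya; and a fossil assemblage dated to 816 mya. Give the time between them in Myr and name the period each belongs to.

Elapsed time: 2223 − 816 = 1407 Myr.
2223 Ma lies within 2300–2050 Ma: Rhyacian.
816 Ma lies within 1000–720 Ma: Tonian.

1407 million years apart; the first in the Rhyacian, the second in the Tonian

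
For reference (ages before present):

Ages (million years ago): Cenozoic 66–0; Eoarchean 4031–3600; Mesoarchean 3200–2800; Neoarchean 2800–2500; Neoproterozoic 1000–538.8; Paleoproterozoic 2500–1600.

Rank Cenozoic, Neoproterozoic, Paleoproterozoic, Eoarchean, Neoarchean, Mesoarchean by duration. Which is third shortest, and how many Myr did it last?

Mesoarchean, 400 million years

Start − end for each: Cenozoic 66 − 0 = 66; Neoproterozoic 1000 − 538.8 = 461.2; Paleoproterozoic 2500 − 1600 = 900; Eoarchean 4031 − 3600 = 431; Neoarchean 2800 − 2500 = 300; Mesoarchean 3200 − 2800 = 400.
Ranking these from shortest: Cenozoic < Neoarchean < Mesoarchean < Eoarchean < Neoproterozoic < Paleoproterozoic.
Position 3 in that ranking is Mesoarchean, which lasted 400 Myr.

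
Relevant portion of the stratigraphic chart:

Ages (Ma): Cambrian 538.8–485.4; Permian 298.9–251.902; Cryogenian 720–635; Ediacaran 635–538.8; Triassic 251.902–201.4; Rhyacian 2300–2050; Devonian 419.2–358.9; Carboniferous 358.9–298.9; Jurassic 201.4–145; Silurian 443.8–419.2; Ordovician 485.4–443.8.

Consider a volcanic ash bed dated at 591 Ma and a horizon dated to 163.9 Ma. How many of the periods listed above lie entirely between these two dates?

7

591 Ma sits inside the Ediacaran (635–538.8) and 163.9 Ma inside the Jurassic (201.4–145); neither of those is wholly between the two dates.
The listed periods lying completely between them are Cambrian, Ordovician, Silurian, Devonian, Carboniferous, Permian, Triassic — 7 in all.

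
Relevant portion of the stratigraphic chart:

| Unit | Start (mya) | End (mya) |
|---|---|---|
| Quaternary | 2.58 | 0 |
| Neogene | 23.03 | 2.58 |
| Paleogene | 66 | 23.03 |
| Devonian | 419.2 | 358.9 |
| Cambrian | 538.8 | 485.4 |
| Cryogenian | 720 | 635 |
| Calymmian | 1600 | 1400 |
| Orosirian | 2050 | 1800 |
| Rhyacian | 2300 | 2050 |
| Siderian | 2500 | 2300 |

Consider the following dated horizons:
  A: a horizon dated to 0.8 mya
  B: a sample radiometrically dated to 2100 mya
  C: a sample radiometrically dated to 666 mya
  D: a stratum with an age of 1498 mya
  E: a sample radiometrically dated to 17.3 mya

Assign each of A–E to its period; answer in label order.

Match each age against the start–end ranges in the excerpt: A = 0.8 Ma → Quaternary (2.58–0); B = 2100 Ma → Rhyacian (2300–2050); C = 666 Ma → Cryogenian (720–635); D = 1498 Ma → Calymmian (1600–1400); E = 17.3 Ma → Neogene (23.03–2.58).

A — Quaternary; B — Rhyacian; C — Cryogenian; D — Calymmian; E — Neogene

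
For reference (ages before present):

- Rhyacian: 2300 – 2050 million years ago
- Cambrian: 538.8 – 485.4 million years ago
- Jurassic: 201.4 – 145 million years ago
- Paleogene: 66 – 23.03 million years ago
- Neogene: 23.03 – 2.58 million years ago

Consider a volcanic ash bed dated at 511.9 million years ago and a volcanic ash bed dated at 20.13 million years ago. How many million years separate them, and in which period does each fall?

491.77 million years apart; the first in the Cambrian, the second in the Neogene

Elapsed time: 511.9 − 20.13 = 491.77 Myr.
511.9 Ma lies within 538.8–485.4 Ma: Cambrian.
20.13 Ma lies within 23.03–2.58 Ma: Neogene.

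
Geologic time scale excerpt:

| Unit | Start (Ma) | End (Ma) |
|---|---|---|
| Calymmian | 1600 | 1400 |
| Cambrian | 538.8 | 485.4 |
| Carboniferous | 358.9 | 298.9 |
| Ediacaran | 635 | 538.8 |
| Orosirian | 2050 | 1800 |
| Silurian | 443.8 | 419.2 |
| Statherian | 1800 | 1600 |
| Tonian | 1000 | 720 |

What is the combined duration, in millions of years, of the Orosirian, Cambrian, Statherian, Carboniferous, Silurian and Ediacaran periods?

684.2 million years

Each duration: Orosirian = 250; Cambrian = 53.4; Statherian = 200; Carboniferous = 60; Silurian = 24.6; Ediacaran = 96.2.
Sum: 250 + 53.4 + 200 + 60 + 24.6 + 96.2 = 684.2 Myr.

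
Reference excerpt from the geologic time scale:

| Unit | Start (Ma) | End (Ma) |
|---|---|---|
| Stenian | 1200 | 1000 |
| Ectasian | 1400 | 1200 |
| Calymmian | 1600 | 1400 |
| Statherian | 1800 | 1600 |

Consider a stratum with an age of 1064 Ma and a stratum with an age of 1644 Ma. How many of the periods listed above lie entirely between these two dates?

1644 Ma sits inside the Statherian (1800–1600) and 1064 Ma inside the Stenian (1200–1000); neither of those is wholly between the two dates.
The listed periods lying completely between them are Calymmian, Ectasian — 2 in all.

2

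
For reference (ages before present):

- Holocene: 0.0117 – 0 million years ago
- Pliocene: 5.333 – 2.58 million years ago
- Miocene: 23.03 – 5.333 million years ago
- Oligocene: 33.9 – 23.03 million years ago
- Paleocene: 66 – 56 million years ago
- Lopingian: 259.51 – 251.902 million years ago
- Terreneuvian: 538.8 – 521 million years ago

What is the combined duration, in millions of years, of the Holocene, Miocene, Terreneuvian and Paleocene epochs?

45.5087 million years

Each duration: Holocene = 0.0117; Miocene = 17.697; Terreneuvian = 17.8; Paleocene = 10.
Sum: 0.0117 + 17.697 + 17.8 + 10 = 45.5087 Myr.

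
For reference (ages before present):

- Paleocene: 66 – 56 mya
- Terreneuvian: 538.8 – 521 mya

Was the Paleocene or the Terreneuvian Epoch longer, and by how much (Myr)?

Terreneuvian, by 7.8 million years

Paleocene: 66 − 56 = 10 Myr.
Terreneuvian: 538.8 − 521 = 17.8 Myr.
Difference: 17.8 − 10 = 7.8 Myr, so the Terreneuvian was longer.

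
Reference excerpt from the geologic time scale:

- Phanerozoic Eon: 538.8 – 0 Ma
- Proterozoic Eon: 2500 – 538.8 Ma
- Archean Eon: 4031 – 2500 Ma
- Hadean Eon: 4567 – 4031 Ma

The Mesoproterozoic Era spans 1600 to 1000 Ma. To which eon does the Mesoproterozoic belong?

The Mesoproterozoic (1600–1000 Ma) lies entirely within 2500–538.8 Ma, the Proterozoic Eon.

Proterozoic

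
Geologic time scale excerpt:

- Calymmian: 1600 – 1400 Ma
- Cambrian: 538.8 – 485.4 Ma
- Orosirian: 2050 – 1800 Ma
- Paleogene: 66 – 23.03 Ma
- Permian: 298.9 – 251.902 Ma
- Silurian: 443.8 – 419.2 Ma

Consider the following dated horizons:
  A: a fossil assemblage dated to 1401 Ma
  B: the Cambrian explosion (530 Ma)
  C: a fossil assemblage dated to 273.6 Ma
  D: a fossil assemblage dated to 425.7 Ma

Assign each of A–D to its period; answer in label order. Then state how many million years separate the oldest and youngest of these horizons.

A: 1401 Ma lies in 1600–1400 Ma, so Calymmian.
B: 530 Ma lies in 538.8–485.4 Ma, so Cambrian.
C: 273.6 Ma lies in 298.9–251.902 Ma, so Permian.
D: 425.7 Ma lies in 443.8–419.2 Ma, so Silurian.
Oldest = 1401 Ma, youngest = 273.6 Ma → span 1127.4 Myr.

A — Calymmian; B — Cambrian; C — Permian; D — Silurian; span 1127.4 million years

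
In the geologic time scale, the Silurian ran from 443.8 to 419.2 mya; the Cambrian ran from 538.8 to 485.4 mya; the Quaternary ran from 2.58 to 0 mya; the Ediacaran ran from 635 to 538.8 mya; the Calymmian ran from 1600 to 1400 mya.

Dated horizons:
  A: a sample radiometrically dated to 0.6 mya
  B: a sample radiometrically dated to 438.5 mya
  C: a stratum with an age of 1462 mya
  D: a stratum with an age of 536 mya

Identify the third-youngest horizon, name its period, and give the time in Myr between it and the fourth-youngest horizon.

D, in the Cambrian; 926 million years to C

Smaller Ma means younger, so youngest first: A 0.6 < B 438.5 < D 536 < C 1462.
Counting 3 along gives D (536 Ma); the excerpt puts that inside the Cambrian, 538.8–485.4 Ma.
Next in line is C (1462 Ma), and 1462 − 536 = 926 Myr.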